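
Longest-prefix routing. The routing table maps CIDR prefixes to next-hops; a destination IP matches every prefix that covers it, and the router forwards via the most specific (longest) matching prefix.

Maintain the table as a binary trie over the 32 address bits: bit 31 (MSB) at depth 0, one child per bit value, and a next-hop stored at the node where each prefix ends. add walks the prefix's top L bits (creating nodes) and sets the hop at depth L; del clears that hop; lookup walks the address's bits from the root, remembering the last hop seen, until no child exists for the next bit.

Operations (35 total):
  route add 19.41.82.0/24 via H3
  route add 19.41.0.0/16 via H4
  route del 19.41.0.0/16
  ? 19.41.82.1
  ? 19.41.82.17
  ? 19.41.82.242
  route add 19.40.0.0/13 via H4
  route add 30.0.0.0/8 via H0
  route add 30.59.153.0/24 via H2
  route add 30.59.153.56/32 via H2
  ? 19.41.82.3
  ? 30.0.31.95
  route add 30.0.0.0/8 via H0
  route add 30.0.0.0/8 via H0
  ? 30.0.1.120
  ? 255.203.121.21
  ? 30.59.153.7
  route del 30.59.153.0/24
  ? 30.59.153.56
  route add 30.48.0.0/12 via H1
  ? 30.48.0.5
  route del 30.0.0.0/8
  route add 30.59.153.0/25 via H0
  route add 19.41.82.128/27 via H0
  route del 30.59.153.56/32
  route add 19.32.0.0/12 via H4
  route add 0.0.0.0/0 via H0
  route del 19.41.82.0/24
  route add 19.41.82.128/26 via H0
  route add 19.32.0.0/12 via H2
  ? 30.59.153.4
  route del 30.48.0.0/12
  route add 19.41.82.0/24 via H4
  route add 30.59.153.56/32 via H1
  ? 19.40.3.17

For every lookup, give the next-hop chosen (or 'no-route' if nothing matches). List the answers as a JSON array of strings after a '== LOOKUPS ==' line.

Trace:
  add 19.41.82.0/24 -> H3 at depth 24
  add 19.41.0.0/16 -> H4 at depth 16
  del 19.41.0.0/16 (clear depth 16)
  Q 19.41.82.1: descend 000100110010100101010010 ; hops seen [H3] ; pick H3
  Q 19.41.82.17: descend 000100110010100101010010 ; hops seen [H3] ; pick H3
  Q 19.41.82.242: descend 000100110010100101010010 ; hops seen [H3] ; pick H3
  add 19.40.0.0/13 -> H4 at depth 13
  add 30.0.0.0/8 -> H0 at depth 8
  add 30.59.153.0/24 -> H2 at depth 24
  add 30.59.153.56/32 -> H2 at depth 32
  Q 19.41.82.3: descend 000100110010100101010010 ; hops seen [H4,H3] ; pick H3
  Q 30.0.31.95: descend 0001111000 ; hops seen [H0] ; pick H0
  add 30.0.0.0/8 -> H0 at depth 8
  add 30.0.0.0/8 -> H0 at depth 8
  Q 30.0.1.120: descend 0001111000 ; hops seen [H0] ; pick H0
  Q 255.203.121.21: descend ε ; hops seen [∅] ; pick no-route
  Q 30.59.153.7: descend 00011110001110111001100100 ; hops seen [H0,H2] ; pick H2
  del 30.59.153.0/24 (clear depth 24)
  Q 30.59.153.56: descend 00011110001110111001100100111000 ; hops seen [H0,H2] ; pick H2
  add 30.48.0.0/12 -> H1 at depth 12
  Q 30.48.0.5: descend 000111100011 ; hops seen [H0,H1] ; pick H1
  del 30.0.0.0/8 (clear depth 8)
  add 30.59.153.0/25 -> H0 at depth 25
  add 19.41.82.128/27 -> H0 at depth 27
  del 30.59.153.56/32 (clear depth 32)
  add 19.32.0.0/12 -> H4 at depth 12
  add 0.0.0.0/0 -> H0 at depth 0
  del 19.41.82.0/24 (clear depth 24)
  add 19.41.82.128/26 -> H0 at depth 26
  add 19.32.0.0/12 -> H2 at depth 12
  Q 30.59.153.4: descend 00011110001110111001100100 ; hops seen [H0,H1,H0] ; pick H0
  del 30.48.0.0/12 (clear depth 12)
  add 19.41.82.0/24 -> H4 at depth 24
  add 30.59.153.56/32 -> H1 at depth 32
  Q 19.40.3.17: descend 000100110010100 ; hops seen [H0,H2,H4] ; pick H4

== LOOKUPS ==
["H3","H3","H3","H3","H0","H0","no-route","H2","H2","H1","H0","H4"]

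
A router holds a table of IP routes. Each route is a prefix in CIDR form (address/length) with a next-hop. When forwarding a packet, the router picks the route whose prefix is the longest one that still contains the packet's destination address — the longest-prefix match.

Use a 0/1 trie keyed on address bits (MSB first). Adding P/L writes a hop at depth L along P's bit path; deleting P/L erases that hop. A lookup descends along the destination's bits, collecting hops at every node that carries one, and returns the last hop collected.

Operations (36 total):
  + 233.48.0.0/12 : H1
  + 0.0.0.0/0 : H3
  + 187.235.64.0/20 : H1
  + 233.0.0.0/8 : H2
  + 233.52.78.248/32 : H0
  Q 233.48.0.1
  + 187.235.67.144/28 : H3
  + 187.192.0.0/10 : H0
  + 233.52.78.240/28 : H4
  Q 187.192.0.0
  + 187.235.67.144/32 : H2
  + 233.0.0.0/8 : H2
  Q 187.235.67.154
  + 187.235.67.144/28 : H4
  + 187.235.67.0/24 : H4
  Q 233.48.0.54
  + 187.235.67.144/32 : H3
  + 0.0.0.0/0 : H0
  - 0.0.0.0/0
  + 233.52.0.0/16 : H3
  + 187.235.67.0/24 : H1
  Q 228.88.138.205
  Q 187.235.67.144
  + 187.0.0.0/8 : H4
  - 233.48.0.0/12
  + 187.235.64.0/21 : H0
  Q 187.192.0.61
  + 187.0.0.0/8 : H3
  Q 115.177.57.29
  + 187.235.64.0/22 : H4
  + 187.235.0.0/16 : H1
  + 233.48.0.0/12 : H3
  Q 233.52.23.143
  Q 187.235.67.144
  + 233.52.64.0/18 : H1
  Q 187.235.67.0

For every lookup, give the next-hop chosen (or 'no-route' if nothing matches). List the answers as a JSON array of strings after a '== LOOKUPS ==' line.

Apply in order:
  + 233.48.0.0/12 (H1) depth=12
  + 0.0.0.0/0 (H3) depth=0
  + 187.235.64.0/20 (H1) depth=20
  + 233.0.0.0/8 (H2) depth=8
  + 233.52.78.248/32 (H0) depth=32
  Q 233.48.0.1: descend 1110100100110 ; hops seen [H3,H2,H1] ; pick H1
  + 187.235.67.144/28 (H3) depth=28
  + 187.192.0.0/10 (H0) depth=10
  + 233.52.78.240/28 (H4) depth=28
  Q 187.192.0.0: descend 1011101111 ; hops seen [H3,H0] ; pick H0
  + 187.235.67.144/32 (H2) depth=32
  + 233.0.0.0/8 (H2) depth=8
  Q 187.235.67.154: descend 1011101111101011010000111001 ; hops seen [H3,H0,H1,H3] ; pick H3
  + 187.235.67.144/28 (H4) depth=28
  + 187.235.67.0/24 (H4) depth=24
  Q 233.48.0.54: descend 1110100100110 ; hops seen [H3,H2,H1] ; pick H1
  + 187.235.67.144/32 (H3) depth=32
  + 0.0.0.0/0 (H0) depth=0
  - 0.0.0.0/0 clear@0
  + 233.52.0.0/16 (H3) depth=16
  + 187.235.67.0/24 (H1) depth=24
  Q 228.88.138.205: descend 1110 ; hops seen [∅] ; pick no-route
  Q 187.235.67.144: descend 10111011111010110100001110010000 ; hops seen [H0,H1,H1,H4,H3] ; pick H3
  + 187.0.0.0/8 (H4) depth=8
  - 233.48.0.0/12 clear@12
  + 187.235.64.0/21 (H0) depth=21
  Q 187.192.0.61: descend 1011101111 ; hops seen [H4,H0] ; pick H0
  + 187.0.0.0/8 (H3) depth=8
  Q 115.177.57.29: descend ε ; hops seen [∅] ; pick no-route
  + 187.235.64.0/22 (H4) depth=22
  + 187.235.0.0/16 (H1) depth=16
  + 233.48.0.0/12 (H3) depth=12
  Q 233.52.23.143: descend 11101001001101000 ; hops seen [H2,H3,H3] ; pick H3
  Q 187.235.67.144: descend 10111011111010110100001110010000 ; hops seen [H3,H0,H1,H1,H0,H4,H1,H4,H3] ; pick H3
  + 233.52.64.0/18 (H1) depth=18
  Q 187.235.67.0: descend 101110111110101101000011 ; hops seen [H3,H0,H1,H1,H0,H4,H1] ; pick H1

== LOOKUPS ==
["H1","H0","H3","H1","no-route","H3","H0","no-route","H3","H3","H1"]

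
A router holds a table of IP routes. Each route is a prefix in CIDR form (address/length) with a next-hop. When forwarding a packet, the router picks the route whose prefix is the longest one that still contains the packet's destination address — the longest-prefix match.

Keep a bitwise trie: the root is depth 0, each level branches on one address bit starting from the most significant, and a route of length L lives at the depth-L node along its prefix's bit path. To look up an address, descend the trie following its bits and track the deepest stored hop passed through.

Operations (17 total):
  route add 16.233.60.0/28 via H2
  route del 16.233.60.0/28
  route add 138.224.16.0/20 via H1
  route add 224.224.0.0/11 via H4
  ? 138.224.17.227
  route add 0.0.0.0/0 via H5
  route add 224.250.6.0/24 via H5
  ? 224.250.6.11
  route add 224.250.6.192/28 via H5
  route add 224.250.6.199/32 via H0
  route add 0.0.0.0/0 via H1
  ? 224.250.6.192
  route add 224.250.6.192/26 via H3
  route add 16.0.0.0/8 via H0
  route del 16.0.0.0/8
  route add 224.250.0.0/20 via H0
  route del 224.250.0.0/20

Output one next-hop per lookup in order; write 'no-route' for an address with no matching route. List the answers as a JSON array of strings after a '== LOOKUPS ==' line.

Process each operation:
  + 16.233.60.0/28 (H2) depth=28
  - 16.233.60.0/28 clear@28
  + 138.224.16.0/20 (H1) depth=20
  + 224.224.0.0/11 (H4) depth=11
  ? 138.224.17.227  path d0:-→d1:-→d2:-→d3:-→d4:-→d5:-→d6:-→d7:-→d8:-→d9:-→d10:-→d11:-→d12:-→d13:-→d14:-→d15:-→d16:-→d17:-→d18:-→d19:-→d20:H1  best=H1
  + 0.0.0.0/0 (H5) depth=0
  + 224.250.6.0/24 (H5) depth=24
  ? 224.250.6.11  path d0:H5→d1:-→d2:-→d3:-→d4:-→d5:-→d6:-→d7:-→d8:-→d9:-→d10:-→d11:H4→d12:-→d13:-→d14:-→d15:-→d16:-→d17:-→d18:-→d19:-→d20:-→d21:-→d22:-→d23:-→d24:H5  best=H5
  + 224.250.6.192/28 (H5) depth=28
  + 224.250.6.199/32 (H0) depth=32
  + 0.0.0.0/0 (H1) depth=0
  ? 224.250.6.192  path d0:H1→d1:-→d2:-→d3:-→d4:-→d5:-→d6:-→d7:-→d8:-→d9:-→d10:-→d11:H4→d12:-→d13:-→d14:-→d15:-→d16:-→d17:-→d18:-→d19:-→d20:-→d21:-→d22:-→d23:-→d24:H5→d25:-→d26:-→d27:-→d28:H5→d29:-  best=H5
  + 224.250.6.192/26 (H3) depth=26
  + 16.0.0.0/8 (H0) depth=8
  - 16.0.0.0/8 clear@8
  + 224.250.0.0/20 (H0) depth=20
  - 224.250.0.0/20 clear@20

== LOOKUPS ==
["H1","H5","H5"]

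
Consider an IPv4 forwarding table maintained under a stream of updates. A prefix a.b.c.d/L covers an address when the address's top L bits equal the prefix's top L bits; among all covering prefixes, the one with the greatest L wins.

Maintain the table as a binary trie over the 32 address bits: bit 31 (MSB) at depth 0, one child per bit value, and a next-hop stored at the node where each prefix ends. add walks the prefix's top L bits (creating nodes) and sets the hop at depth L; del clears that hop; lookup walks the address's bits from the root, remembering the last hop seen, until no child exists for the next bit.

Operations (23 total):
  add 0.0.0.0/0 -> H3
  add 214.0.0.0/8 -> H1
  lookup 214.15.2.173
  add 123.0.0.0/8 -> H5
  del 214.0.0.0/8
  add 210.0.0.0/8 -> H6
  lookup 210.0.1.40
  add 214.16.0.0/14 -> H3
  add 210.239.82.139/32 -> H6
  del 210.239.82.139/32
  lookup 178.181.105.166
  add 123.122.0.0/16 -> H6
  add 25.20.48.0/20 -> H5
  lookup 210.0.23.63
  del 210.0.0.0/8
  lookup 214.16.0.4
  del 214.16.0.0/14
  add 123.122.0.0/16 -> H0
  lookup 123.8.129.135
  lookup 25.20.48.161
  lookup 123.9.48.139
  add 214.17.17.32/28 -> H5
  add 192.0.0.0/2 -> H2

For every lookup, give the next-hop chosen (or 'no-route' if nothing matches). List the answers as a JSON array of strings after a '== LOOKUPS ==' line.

Trace:
  add 0.0.0.0/0 -> H3 at depth 0
  add 214.0.0.0/8 -> H1 at depth 8
  ? 214.15.2.173  path d0:H3→d1:-→d2:-→d3:-→d4:-→d5:-→d6:-→d7:-→d8:H1  best=H1
  add 123.0.0.0/8 -> H5 at depth 8
  - 214.0.0.0/8 clear@8
  add 210.0.0.0/8 -> H6 at depth 8
  ? 210.0.1.40  path d0:H3→d1:-→d2:-→d3:-→d4:-→d5:-→d6:-→d7:-→d8:H6  best=H6
  add 214.16.0.0/14 -> H3 at depth 14
  add 210.239.82.139/32 -> H6 at depth 32
  - 210.239.82.139/32 clear@32
  ? 178.181.105.166  path d0:H3→d1:-  best=H3
  add 123.122.0.0/16 -> H6 at depth 16
  add 25.20.48.0/20 -> H5 at depth 20
  ? 210.0.23.63  path d0:H3→d1:-→d2:-→d3:-→d4:-→d5:-→d6:-→d7:-→d8:H6  best=H6
  - 210.0.0.0/8 clear@8
  ? 214.16.0.4  path d0:H3→d1:-→d2:-→d3:-→d4:-→d5:-→d6:-→d7:-→d8:-→d9:-→d10:-→d11:-→d12:-→d13:-→d14:H3  best=H3
  - 214.16.0.0/14 clear@14
  add 123.122.0.0/16 -> H0 at depth 16
  ? 123.8.129.135  path d0:H3→d1:-→d2:-→d3:-→d4:-→d5:-→d6:-→d7:-→d8:H5→d9:-  best=H5
  ? 25.20.48.161  path d0:H3→d1:-→d2:-→d3:-→d4:-→d5:-→d6:-→d7:-→d8:-→d9:-→d10:-→d11:-→d12:-→d13:-→d14:-→d15:-→d16:-→d17:-→d18:-→d19:-→d20:H5  best=H5
  ? 123.9.48.139  path d0:H3→d1:-→d2:-→d3:-→d4:-→d5:-→d6:-→d7:-→d8:H5→d9:-  best=H5
  add 214.17.17.32/28 -> H5 at depth 28
  add 192.0.0.0/2 -> H2 at depth 2

== LOOKUPS ==
["H1","H6","H3","H6","H3","H5","H5","H5"]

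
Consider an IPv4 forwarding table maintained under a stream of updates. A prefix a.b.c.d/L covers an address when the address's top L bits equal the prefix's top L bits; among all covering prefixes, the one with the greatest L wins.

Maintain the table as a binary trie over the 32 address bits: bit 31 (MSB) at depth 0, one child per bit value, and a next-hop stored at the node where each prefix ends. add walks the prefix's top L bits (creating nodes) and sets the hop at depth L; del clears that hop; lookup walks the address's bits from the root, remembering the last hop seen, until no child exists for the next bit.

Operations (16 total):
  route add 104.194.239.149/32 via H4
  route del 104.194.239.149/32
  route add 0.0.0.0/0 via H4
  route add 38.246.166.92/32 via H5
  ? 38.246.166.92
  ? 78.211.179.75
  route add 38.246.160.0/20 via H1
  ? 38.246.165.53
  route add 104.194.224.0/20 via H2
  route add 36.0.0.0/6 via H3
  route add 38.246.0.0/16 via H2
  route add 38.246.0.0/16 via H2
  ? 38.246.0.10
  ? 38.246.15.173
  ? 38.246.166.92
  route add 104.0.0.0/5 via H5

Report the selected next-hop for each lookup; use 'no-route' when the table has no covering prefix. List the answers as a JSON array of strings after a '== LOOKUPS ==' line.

Trace:
  + 104.194.239.149/32 (H4) depth=32
  del 104.194.239.149/32 (clear depth 32)
  + 0.0.0.0/0 (H4) depth=0
  + 38.246.166.92/32 (H5) depth=32
  ? 38.246.166.92  path d0:H4→d1:-→d2:-→d3:-→d4:-→d5:-→d6:-→d7:-→d8:-→d9:-→d10:-→d11:-→d12:-→d13:-→d14:-→d15:-→d16:-→d17:-→d18:-→d19:-→d20:-→d21:-→d22:-→d23:-→d24:-→d25:-→d26:-→d27:-→d28:-→d29:-→d30:-→d31:-→d32:H5  best=H5
  ? 78.211.179.75  path d0:H4→d1:-→d2:-  best=H4
  + 38.246.160.0/20 (H1) depth=20
  ? 38.246.165.53  path d0:H4→d1:-→d2:-→d3:-→d4:-→d5:-→d6:-→d7:-→d8:-→d9:-→d10:-→d11:-→d12:-→d13:-→d14:-→d15:-→d16:-→d17:-→d18:-→d19:-→d20:H1→d21:-→d22:-  best=H1
  + 104.194.224.0/20 (H2) depth=20
  + 36.0.0.0/6 (H3) depth=6
  + 38.246.0.0/16 (H2) depth=16
  + 38.246.0.0/16 (H2) depth=16
  ? 38.246.0.10  path d0:H4→d1:-→d2:-→d3:-→d4:-→d5:-→d6:H3→d7:-→d8:-→d9:-→d10:-→d11:-→d12:-→d13:-→d14:-→d15:-→d16:H2  best=H2
  ? 38.246.15.173  path d0:H4→d1:-→d2:-→d3:-→d4:-→d5:-→d6:H3→d7:-→d8:-→d9:-→d10:-→d11:-→d12:-→d13:-→d14:-→d15:-→d16:H2  best=H2
  ? 38.246.166.92  path d0:H4→d1:-→d2:-→d3:-→d4:-→d5:-→d6:H3→d7:-→d8:-→d9:-→d10:-→d11:-→d12:-→d13:-→d14:-→d15:-→d16:H2→d17:-→d18:-→d19:-→d20:H1→d21:-→d22:-→d23:-→d24:-→d25:-→d26:-→d27:-→d28:-→d29:-→d30:-→d31:-→d32:H5  best=H5
  + 104.0.0.0/5 (H5) depth=5

== LOOKUPS ==
["H5","H4","H1","H2","H2","H5"]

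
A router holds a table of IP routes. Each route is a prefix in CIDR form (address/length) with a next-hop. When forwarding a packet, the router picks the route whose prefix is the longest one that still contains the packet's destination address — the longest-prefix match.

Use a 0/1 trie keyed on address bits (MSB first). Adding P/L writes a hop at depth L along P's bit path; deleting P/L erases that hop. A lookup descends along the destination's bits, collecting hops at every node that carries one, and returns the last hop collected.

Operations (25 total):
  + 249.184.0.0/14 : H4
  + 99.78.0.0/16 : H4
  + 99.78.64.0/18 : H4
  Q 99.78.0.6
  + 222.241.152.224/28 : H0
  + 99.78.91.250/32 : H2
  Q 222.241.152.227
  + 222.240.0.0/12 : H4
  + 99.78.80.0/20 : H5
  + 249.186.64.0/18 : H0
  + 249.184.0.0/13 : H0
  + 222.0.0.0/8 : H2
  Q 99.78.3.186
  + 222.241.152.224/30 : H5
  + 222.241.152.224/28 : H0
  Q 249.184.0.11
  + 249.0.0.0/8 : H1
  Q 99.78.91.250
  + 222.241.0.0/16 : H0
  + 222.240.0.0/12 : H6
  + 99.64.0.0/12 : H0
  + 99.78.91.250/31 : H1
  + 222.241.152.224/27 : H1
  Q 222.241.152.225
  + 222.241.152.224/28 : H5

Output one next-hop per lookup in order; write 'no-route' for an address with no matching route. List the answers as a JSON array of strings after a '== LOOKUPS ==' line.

Apply in order:
  add 249.184.0.0/14 -> H4 at depth 14
  add 99.78.0.0/16 -> H4 at depth 16
  add 99.78.64.0/18 -> H4 at depth 18
  ? 99.78.0.6  path d0:-→d1:-→d2:-→d3:-→d4:-→d5:-→d6:-→d7:-→d8:-→d9:-→d10:-→d11:-→d12:-→d13:-→d14:-→d15:-→d16:H4→d17:-  best=H4
  add 222.241.152.224/28 -> H0 at depth 28
  add 99.78.91.250/32 -> H2 at depth 32
  ? 222.241.152.227  path d0:-→d1:-→d2:-→d3:-→d4:-→d5:-→d6:-→d7:-→d8:-→d9:-→d10:-→d11:-→d12:-→d13:-→d14:-→d15:-→d16:-→d17:-→d18:-→d19:-→d20:-→d21:-→d22:-→d23:-→d24:-→d25:-→d26:-→d27:-→d28:H0  best=H0
  add 222.240.0.0/12 -> H4 at depth 12
  add 99.78.80.0/20 -> H5 at depth 20
  add 249.186.64.0/18 -> H0 at depth 18
  add 249.184.0.0/13 -> H0 at depth 13
  add 222.0.0.0/8 -> H2 at depth 8
  ? 99.78.3.186  path d0:-→d1:-→d2:-→d3:-→d4:-→d5:-→d6:-→d7:-→d8:-→d9:-→d10:-→d11:-→d12:-→d13:-→d14:-→d15:-→d16:H4→d17:-  best=H4
  add 222.241.152.224/30 -> H5 at depth 30
  add 222.241.152.224/28 -> H0 at depth 28
  ? 249.184.0.11  path d0:-→d1:-→d2:-→d3:-→d4:-→d5:-→d6:-→d7:-→d8:-→d9:-→d10:-→d11:-→d12:-→d13:H0→d14:H4  best=H4
  add 249.0.0.0/8 -> H1 at depth 8
  ? 99.78.91.250  path d0:-→d1:-→d2:-→d3:-→d4:-→d5:-→d6:-→d7:-→d8:-→d9:-→d10:-→d11:-→d12:-→d13:-→d14:-→d15:-→d16:H4→d17:-→d18:H4→d19:-→d20:H5→d21:-→d22:-→d23:-→d24:-→d25:-→d26:-→d27:-→d28:-→d29:-→d30:-→d31:-→d32:H2  best=H2
  add 222.241.0.0/16 -> H0 at depth 16
  add 222.240.0.0/12 -> H6 at depth 12
  add 99.64.0.0/12 -> H0 at depth 12
  add 99.78.91.250/31 -> H1 at depth 31
  add 222.241.152.224/27 -> H1 at depth 27
  ? 222.241.152.225  path d0:-→d1:-→d2:-→d3:-→d4:-→d5:-→d6:-→d7:-→d8:H2→d9:-→d10:-→d11:-→d12:H6→d13:-→d14:-→d15:-→d16:H0→d17:-→d18:-→d19:-→d20:-→d21:-→d22:-→d23:-→d24:-→d25:-→d26:-→d27:H1→d28:H0→d29:-→d30:H5  best=H5
  add 222.241.152.224/28 -> H5 at depth 28

== LOOKUPS ==
["H4","H0","H4","H4","H2","H5"]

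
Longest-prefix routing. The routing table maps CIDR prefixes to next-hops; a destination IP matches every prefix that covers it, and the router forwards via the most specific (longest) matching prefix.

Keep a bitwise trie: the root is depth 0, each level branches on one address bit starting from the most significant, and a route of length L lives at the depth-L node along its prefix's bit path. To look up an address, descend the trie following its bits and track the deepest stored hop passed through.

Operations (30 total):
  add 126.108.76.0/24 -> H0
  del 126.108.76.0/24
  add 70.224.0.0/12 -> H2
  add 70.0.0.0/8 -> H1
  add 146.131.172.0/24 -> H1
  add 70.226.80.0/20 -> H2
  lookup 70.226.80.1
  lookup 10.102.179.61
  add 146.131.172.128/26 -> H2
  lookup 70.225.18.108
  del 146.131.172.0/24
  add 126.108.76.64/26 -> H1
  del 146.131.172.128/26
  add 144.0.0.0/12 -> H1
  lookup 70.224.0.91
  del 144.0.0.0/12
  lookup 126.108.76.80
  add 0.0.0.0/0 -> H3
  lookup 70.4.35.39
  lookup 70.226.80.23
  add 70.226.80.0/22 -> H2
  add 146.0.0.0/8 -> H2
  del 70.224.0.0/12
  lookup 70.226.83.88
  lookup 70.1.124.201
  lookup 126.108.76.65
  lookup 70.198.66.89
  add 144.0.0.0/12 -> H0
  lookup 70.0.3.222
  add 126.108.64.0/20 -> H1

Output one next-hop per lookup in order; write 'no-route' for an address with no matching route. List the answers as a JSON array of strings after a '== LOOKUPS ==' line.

Process each operation:
  + 126.108.76.0/24 (H0) depth=24
  del 126.108.76.0/24 (clear depth 24)
  + 70.224.0.0/12 (H2) depth=12
  + 70.0.0.0/8 (H1) depth=8
  + 146.131.172.0/24 (H1) depth=24
  + 70.226.80.0/20 (H2) depth=20
  lookup 70.226.80.1: bits 01000110111000100101 walk d0:-→d1:-→d2:-→d3:-→d4:-→d5:-→d6:-→d7:-→d8:H1→d9:-→d10:-→d11:-→d12:H2→d13:-→d14:-→d15:-→d16:-→d17:-→d18:-→d19:-→d20:H2 -> H2
  lookup 10.102.179.61: bits 0 walk d0:-→d1:- -> no-route
  + 146.131.172.128/26 (H2) depth=26
  lookup 70.225.18.108: bits 01000110111000 walk d0:-→d1:-→d2:-→d3:-→d4:-→d5:-→d6:-→d7:-→d8:H1→d9:-→d10:-→d11:-→d12:H2→d13:-→d14:- -> H2
  del 146.131.172.0/24 (clear depth 24)
  + 126.108.76.64/26 (H1) depth=26
  del 146.131.172.128/26 (clear depth 26)
  + 144.0.0.0/12 (H1) depth=12
  lookup 70.224.0.91: bits 01000110111000 walk d0:-→d1:-→d2:-→d3:-→d4:-→d5:-→d6:-→d7:-→d8:H1→d9:-→d10:-→d11:-→d12:H2→d13:-→d14:- -> H2
  del 144.0.0.0/12 (clear depth 12)
  lookup 126.108.76.80: bits 01111110011011000100110001 walk d0:-→d1:-→d2:-→d3:-→d4:-→d5:-→d6:-→d7:-→d8:-→d9:-→d10:-→d11:-→d12:-→d13:-→d14:-→d15:-→d16:-→d17:-→d18:-→d19:-→d20:-→d21:-→d22:-→d23:-→d24:-→d25:-→d26:H1 -> H1
  + 0.0.0.0/0 (H3) depth=0
  lookup 70.4.35.39: bits 01000110 walk d0:H3→d1:-→d2:-→d3:-→d4:-→d5:-→d6:-→d7:-→d8:H1 -> H1
  lookup 70.226.80.23: bits 01000110111000100101 walk d0:H3→d1:-→d2:-→d3:-→d4:-→d5:-→d6:-→d7:-→d8:H1→d9:-→d10:-→d11:-→d12:H2→d13:-→d14:-→d15:-→d16:-→d17:-→d18:-→d19:-→d20:H2 -> H2
  + 70.226.80.0/22 (H2) depth=22
  + 146.0.0.0/8 (H2) depth=8
  del 70.224.0.0/12 (clear depth 12)
  lookup 70.226.83.88: bits 0100011011100010010100 walk d0:H3→d1:-→d2:-→d3:-→d4:-→d5:-→d6:-→d7:-→d8:H1→d9:-→d10:-→d11:-→d12:-→d13:-→d14:-→d15:-→d16:-→d17:-→d18:-→d19:-→d20:H2→d21:-→d22:H2 -> H2
  lookup 70.1.124.201: bits 01000110 walk d0:H3→d1:-→d2:-→d3:-→d4:-→d5:-→d6:-→d7:-→d8:H1 -> H1
  lookup 126.108.76.65: bits 01111110011011000100110001 walk d0:H3→d1:-→d2:-→d3:-→d4:-→d5:-→d6:-→d7:-→d8:-→d9:-→d10:-→d11:-→d12:-→d13:-→d14:-→d15:-→d16:-→d17:-→d18:-→d19:-→d20:-→d21:-→d22:-→d23:-→d24:-→d25:-→d26:H1 -> H1
  lookup 70.198.66.89: bits 0100011011 walk d0:H3→d1:-→d2:-→d3:-→d4:-→d5:-→d6:-→d7:-→d8:H1→d9:-→d10:- -> H1
  + 144.0.0.0/12 (H0) depth=12
  lookup 70.0.3.222: bits 01000110 walk d0:H3→d1:-→d2:-→d3:-→d4:-→d5:-→d6:-→d7:-→d8:H1 -> H1
  + 126.108.64.0/20 (H1) depth=20

== LOOKUPS ==
["H2","no-route","H2","H2","H1","H1","H2","H2","H1","H1","H1","H1"]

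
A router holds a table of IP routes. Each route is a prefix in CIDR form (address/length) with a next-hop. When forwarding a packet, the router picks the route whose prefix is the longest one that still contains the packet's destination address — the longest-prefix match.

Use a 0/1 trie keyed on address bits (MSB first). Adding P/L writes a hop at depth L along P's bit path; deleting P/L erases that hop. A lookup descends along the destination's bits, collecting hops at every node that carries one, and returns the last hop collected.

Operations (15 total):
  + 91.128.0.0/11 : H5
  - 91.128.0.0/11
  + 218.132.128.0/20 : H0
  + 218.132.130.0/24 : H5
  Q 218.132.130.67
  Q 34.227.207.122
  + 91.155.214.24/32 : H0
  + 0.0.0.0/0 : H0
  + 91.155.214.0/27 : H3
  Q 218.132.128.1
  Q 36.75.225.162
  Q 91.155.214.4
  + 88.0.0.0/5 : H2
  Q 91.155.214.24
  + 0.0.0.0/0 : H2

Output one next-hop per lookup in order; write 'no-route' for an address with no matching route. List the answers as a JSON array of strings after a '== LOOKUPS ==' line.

Process each operation:
  add 91.128.0.0/11 -> H5 at depth 11
  - 91.128.0.0/11 clear@11
  add 218.132.128.0/20 -> H0 at depth 20
  add 218.132.130.0/24 -> H5 at depth 24
  lookup 218.132.130.67: bits 110110101000010010000010 walk d0:-→d1:-→d2:-→d3:-→d4:-→d5:-→d6:-→d7:-→d8:-→d9:-→d10:-→d11:-→d12:-→d13:-→d14:-→d15:-→d16:-→d17:-→d18:-→d19:-→d20:H0→d21:-→d22:-→d23:-→d24:H5 -> H5
  lookup 34.227.207.122: bits 0 walk d0:-→d1:- -> no-route
  add 91.155.214.24/32 -> H0 at depth 32
  add 0.0.0.0/0 -> H0 at depth 0
  add 91.155.214.0/27 -> H3 at depth 27
  lookup 218.132.128.1: bits 1101101010000100100000 walk d0:H0→d1:-→d2:-→d3:-→d4:-→d5:-→d6:-→d7:-→d8:-→d9:-→d10:-→d11:-→d12:-→d13:-→d14:-→d15:-→d16:-→d17:-→d18:-→d19:-→d20:H0→d21:-→d22:- -> H0
  lookup 36.75.225.162: bits 0 walk d0:H0→d1:- -> H0
  lookup 91.155.214.4: bits 010110111001101111010110000 walk d0:H0→d1:-→d2:-→d3:-→d4:-→d5:-→d6:-→d7:-→d8:-→d9:-→d10:-→d11:-→d12:-→d13:-→d14:-→d15:-→d16:-→d17:-→d18:-→d19:-→d20:-→d21:-→d22:-→d23:-→d24:-→d25:-→d26:-→d27:H3 -> H3
  add 88.0.0.0/5 -> H2 at depth 5
  lookup 91.155.214.24: bits 01011011100110111101011000011000 walk d0:H0→d1:-→d2:-→d3:-→d4:-→d5:H2→d6:-→d7:-→d8:-→d9:-→d10:-→d11:-→d12:-→d13:-→d14:-→d15:-→d16:-→d17:-→d18:-→d19:-→d20:-→d21:-→d22:-→d23:-→d24:-→d25:-→d26:-→d27:H3→d28:-→d29:-→d30:-→d31:-→d32:H0 -> H0
  add 0.0.0.0/0 -> H2 at depth 0

== LOOKUPS ==
["H5","no-route","H0","H0","H3","H0"]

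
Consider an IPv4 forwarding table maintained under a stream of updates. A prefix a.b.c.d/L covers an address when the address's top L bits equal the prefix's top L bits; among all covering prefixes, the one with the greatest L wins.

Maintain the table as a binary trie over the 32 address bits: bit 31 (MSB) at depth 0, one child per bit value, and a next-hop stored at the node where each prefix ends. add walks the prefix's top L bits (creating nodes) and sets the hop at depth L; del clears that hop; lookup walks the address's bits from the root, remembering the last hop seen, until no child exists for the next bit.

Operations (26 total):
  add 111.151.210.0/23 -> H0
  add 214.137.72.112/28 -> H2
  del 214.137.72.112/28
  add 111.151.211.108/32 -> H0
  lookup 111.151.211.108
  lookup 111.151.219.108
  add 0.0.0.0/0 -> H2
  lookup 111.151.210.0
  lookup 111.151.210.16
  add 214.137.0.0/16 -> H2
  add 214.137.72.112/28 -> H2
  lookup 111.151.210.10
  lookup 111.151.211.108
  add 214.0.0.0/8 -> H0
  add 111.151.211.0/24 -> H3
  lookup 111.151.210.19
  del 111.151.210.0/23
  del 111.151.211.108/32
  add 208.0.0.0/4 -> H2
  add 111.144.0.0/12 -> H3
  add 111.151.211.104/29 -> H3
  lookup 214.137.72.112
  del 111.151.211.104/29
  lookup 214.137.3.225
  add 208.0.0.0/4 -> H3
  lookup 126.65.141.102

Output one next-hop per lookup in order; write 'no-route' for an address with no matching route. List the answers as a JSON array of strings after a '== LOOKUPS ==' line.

Process each operation:
  add 111.151.210.0/23 -> H0 at depth 23
  add 214.137.72.112/28 -> H2 at depth 28
  - 214.137.72.112/28 clear@28
  add 111.151.211.108/32 -> H0 at depth 32
  ? 111.151.211.108  path d0:-→d1:-→d2:-→d3:-→d4:-→d5:-→d6:-→d7:-→d8:-→d9:-→d10:-→d11:-→d12:-→d13:-→d14:-→d15:-→d16:-→d17:-→d18:-→d19:-→d20:-→d21:-→d22:-→d23:H0→d24:-→d25:-→d26:-→d27:-→d28:-→d29:-→d30:-→d31:-→d32:H0  best=H0
  ? 111.151.219.108  path d0:-→d1:-→d2:-→d3:-→d4:-→d5:-→d6:-→d7:-→d8:-→d9:-→d10:-→d11:-→d12:-→d13:-→d14:-→d15:-→d16:-→d17:-→d18:-→d19:-→d20:-  best=no-route
  add 0.0.0.0/0 -> H2 at depth 0
  ? 111.151.210.0  path d0:H2→d1:-→d2:-→d3:-→d4:-→d5:-→d6:-→d7:-→d8:-→d9:-→d10:-→d11:-→d12:-→d13:-→d14:-→d15:-→d16:-→d17:-→d18:-→d19:-→d20:-→d21:-→d22:-→d23:H0  best=H0
  ? 111.151.210.16  path d0:H2→d1:-→d2:-→d3:-→d4:-→d5:-→d6:-→d7:-→d8:-→d9:-→d10:-→d11:-→d12:-→d13:-→d14:-→d15:-→d16:-→d17:-→d18:-→d19:-→d20:-→d21:-→d22:-→d23:H0  best=H0
  add 214.137.0.0/16 -> H2 at depth 16
  add 214.137.72.112/28 -> H2 at depth 28
  ? 111.151.210.10  path d0:H2→d1:-→d2:-→d3:-→d4:-→d5:-→d6:-→d7:-→d8:-→d9:-→d10:-→d11:-→d12:-→d13:-→d14:-→d15:-→d16:-→d17:-→d18:-→d19:-→d20:-→d21:-→d22:-→d23:H0  best=H0
  ? 111.151.211.108  path d0:H2→d1:-→d2:-→d3:-→d4:-→d5:-→d6:-→d7:-→d8:-→d9:-→d10:-→d11:-→d12:-→d13:-→d14:-→d15:-→d16:-→d17:-→d18:-→d19:-→d20:-→d21:-→d22:-→d23:H0→d24:-→d25:-→d26:-→d27:-→d28:-→d29:-→d30:-→d31:-→d32:H0  best=H0
  add 214.0.0.0/8 -> H0 at depth 8
  add 111.151.211.0/24 -> H3 at depth 24
  ? 111.151.210.19  path d0:H2→d1:-→d2:-→d3:-→d4:-→d5:-→d6:-→d7:-→d8:-→d9:-→d10:-→d11:-→d12:-→d13:-→d14:-→d15:-→d16:-→d17:-→d18:-→d19:-→d20:-→d21:-→d22:-→d23:H0  best=H0
  - 111.151.210.0/23 clear@23
  - 111.151.211.108/32 clear@32
  add 208.0.0.0/4 -> H2 at depth 4
  add 111.144.0.0/12 -> H3 at depth 12
  add 111.151.211.104/29 -> H3 at depth 29
  ? 214.137.72.112  path d0:H2→d1:-→d2:-→d3:-→d4:H2→d5:-→d6:-→d7:-→d8:H0→d9:-→d10:-→d11:-→d12:-→d13:-→d14:-→d15:-→d16:H2→d17:-→d18:-→d19:-→d20:-→d21:-→d22:-→d23:-→d24:-→d25:-→d26:-→d27:-→d28:H2  best=H2
  - 111.151.211.104/29 clear@29
  ? 214.137.3.225  path d0:H2→d1:-→d2:-→d3:-→d4:H2→d5:-→d6:-→d7:-→d8:H0→d9:-→d10:-→d11:-→d12:-→d13:-→d14:-→d15:-→d16:H2→d17:-  best=H2
  add 208.0.0.0/4 -> H3 at depth 4
  ? 126.65.141.102  path d0:H2→d1:-→d2:-→d3:-  best=H2

== LOOKUPS ==
["H0","no-route","H0","H0","H0","H0","H0","H2","H2","H2"]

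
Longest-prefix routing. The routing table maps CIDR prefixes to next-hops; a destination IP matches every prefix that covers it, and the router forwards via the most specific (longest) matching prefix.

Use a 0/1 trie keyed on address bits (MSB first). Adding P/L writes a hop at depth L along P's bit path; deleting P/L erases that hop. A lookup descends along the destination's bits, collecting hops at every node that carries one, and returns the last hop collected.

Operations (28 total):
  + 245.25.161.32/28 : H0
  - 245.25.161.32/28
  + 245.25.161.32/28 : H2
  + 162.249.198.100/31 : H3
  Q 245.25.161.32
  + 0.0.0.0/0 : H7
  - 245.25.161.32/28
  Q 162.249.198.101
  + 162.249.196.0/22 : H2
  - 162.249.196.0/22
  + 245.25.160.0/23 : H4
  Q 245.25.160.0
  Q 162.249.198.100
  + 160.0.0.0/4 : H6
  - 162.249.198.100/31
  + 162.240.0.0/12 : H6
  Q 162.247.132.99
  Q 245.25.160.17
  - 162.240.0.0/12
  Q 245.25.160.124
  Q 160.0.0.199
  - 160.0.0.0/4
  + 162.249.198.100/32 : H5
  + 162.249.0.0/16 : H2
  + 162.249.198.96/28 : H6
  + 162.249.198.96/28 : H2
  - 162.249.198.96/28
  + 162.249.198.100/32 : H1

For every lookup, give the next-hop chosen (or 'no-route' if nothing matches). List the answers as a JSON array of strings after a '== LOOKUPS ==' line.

Trace:
  add 245.25.161.32/28 -> H0 at depth 28
  - 245.25.161.32/28 clear@28
  add 245.25.161.32/28 -> H2 at depth 28
  add 162.249.198.100/31 -> H3 at depth 31
  ? 245.25.161.32  path d0:-→d1:-→d2:-→d3:-→d4:-→d5:-→d6:-→d7:-→d8:-→d9:-→d10:-→d11:-→d12:-→d13:-→d14:-→d15:-→d16:-→d17:-→d18:-→d19:-→d20:-→d21:-→d22:-→d23:-→d24:-→d25:-→d26:-→d27:-→d28:H2  best=H2
  add 0.0.0.0/0 -> H7 at depth 0
  - 245.25.161.32/28 clear@28
  ? 162.249.198.101  path d0:H7→d1:-→d2:-→d3:-→d4:-→d5:-→d6:-→d7:-→d8:-→d9:-→d10:-→d11:-→d12:-→d13:-→d14:-→d15:-→d16:-→d17:-→d18:-→d19:-→d20:-→d21:-→d22:-→d23:-→d24:-→d25:-→d26:-→d27:-→d28:-→d29:-→d30:-→d31:H3  best=H3
  add 162.249.196.0/22 -> H2 at depth 22
  - 162.249.196.0/22 clear@22
  add 245.25.160.0/23 -> H4 at depth 23
  ? 245.25.160.0  path d0:H7→d1:-→d2:-→d3:-→d4:-→d5:-→d6:-→d7:-→d8:-→d9:-→d10:-→d11:-→d12:-→d13:-→d14:-→d15:-→d16:-→d17:-→d18:-→d19:-→d20:-→d21:-→d22:-→d23:H4  best=H4
  ? 162.249.198.100  path d0:H7→d1:-→d2:-→d3:-→d4:-→d5:-→d6:-→d7:-→d8:-→d9:-→d10:-→d11:-→d12:-→d13:-→d14:-→d15:-→d16:-→d17:-→d18:-→d19:-→d20:-→d21:-→d22:-→d23:-→d24:-→d25:-→d26:-→d27:-→d28:-→d29:-→d30:-→d31:H3  best=H3
  add 160.0.0.0/4 -> H6 at depth 4
  - 162.249.198.100/31 clear@31
  add 162.240.0.0/12 -> H6 at depth 12
  ? 162.247.132.99  path d0:H7→d1:-→d2:-→d3:-→d4:H6→d5:-→d6:-→d7:-→d8:-→d9:-→d10:-→d11:-→d12:H6  best=H6
  ? 245.25.160.17  path d0:H7→d1:-→d2:-→d3:-→d4:-→d5:-→d6:-→d7:-→d8:-→d9:-→d10:-→d11:-→d12:-→d13:-→d14:-→d15:-→d16:-→d17:-→d18:-→d19:-→d20:-→d21:-→d22:-→d23:H4  best=H4
  - 162.240.0.0/12 clear@12
  ? 245.25.160.124  path d0:H7→d1:-→d2:-→d3:-→d4:-→d5:-→d6:-→d7:-→d8:-→d9:-→d10:-→d11:-→d12:-→d13:-→d14:-→d15:-→d16:-→d17:-→d18:-→d19:-→d20:-→d21:-→d22:-→d23:H4  best=H4
  ? 160.0.0.199  path d0:H7→d1:-→d2:-→d3:-→d4:H6→d5:-→d6:-  best=H6
  - 160.0.0.0/4 clear@4
  add 162.249.198.100/32 -> H5 at depth 32
  add 162.249.0.0/16 -> H2 at depth 16
  add 162.249.198.96/28 -> H6 at depth 28
  add 162.249.198.96/28 -> H2 at depth 28
  - 162.249.198.96/28 clear@28
  add 162.249.198.100/32 -> H1 at depth 32

== LOOKUPS ==
["H2","H3","H4","H3","H6","H4","H4","H6"]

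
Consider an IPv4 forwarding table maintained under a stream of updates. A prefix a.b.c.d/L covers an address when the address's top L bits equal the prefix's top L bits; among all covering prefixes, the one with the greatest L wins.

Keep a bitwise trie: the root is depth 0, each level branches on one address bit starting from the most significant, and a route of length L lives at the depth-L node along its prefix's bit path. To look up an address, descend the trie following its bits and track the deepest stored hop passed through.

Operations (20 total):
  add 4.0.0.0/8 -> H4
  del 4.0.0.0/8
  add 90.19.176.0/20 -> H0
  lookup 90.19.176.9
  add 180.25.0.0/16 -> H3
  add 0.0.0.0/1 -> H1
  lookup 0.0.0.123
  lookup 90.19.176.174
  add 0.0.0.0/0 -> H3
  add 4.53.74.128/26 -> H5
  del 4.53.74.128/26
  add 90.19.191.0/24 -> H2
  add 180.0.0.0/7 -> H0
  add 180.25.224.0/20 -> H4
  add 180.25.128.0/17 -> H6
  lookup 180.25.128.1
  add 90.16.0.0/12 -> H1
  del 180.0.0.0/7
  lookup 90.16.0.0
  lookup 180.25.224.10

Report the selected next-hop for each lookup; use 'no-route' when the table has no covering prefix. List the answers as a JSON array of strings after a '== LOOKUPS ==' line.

Apply in order:
  + 4.0.0.0/8 (H4) depth=8
  del 4.0.0.0/8 (clear depth 8)
  + 90.19.176.0/20 (H0) depth=20
  lookup 90.19.176.9: bits 01011010000100111011 walk d0:-→d1:-→d2:-→d3:-→d4:-→d5:-→d6:-→d7:-→d8:-→d9:-→d10:-→d11:-→d12:-→d13:-→d14:-→d15:-→d16:-→d17:-→d18:-→d19:-→d20:H0 -> H0
  + 180.25.0.0/16 (H3) depth=16
  + 0.0.0.0/1 (H1) depth=1
  lookup 0.0.0.123: bits 00000 walk d0:-→d1:H1→d2:-→d3:-→d4:-→d5:- -> H1
  lookup 90.19.176.174: bits 01011010000100111011 walk d0:-→d1:H1→d2:-→d3:-→d4:-→d5:-→d6:-→d7:-→d8:-→d9:-→d10:-→d11:-→d12:-→d13:-→d14:-→d15:-→d16:-→d17:-→d18:-→d19:-→d20:H0 -> H0
  + 0.0.0.0/0 (H3) depth=0
  + 4.53.74.128/26 (H5) depth=26
  del 4.53.74.128/26 (clear depth 26)
  + 90.19.191.0/24 (H2) depth=24
  + 180.0.0.0/7 (H0) depth=7
  + 180.25.224.0/20 (H4) depth=20
  + 180.25.128.0/17 (H6) depth=17
  lookup 180.25.128.1: bits 10110100000110011 walk d0:H3→d1:-→d2:-→d3:-→d4:-→d5:-→d6:-→d7:H0→d8:-→d9:-→d10:-→d11:-→d12:-→d13:-→d14:-→d15:-→d16:H3→d17:H6 -> H6
  + 90.16.0.0/12 (H1) depth=12
  del 180.0.0.0/7 (clear depth 7)
  lookup 90.16.0.0: bits 01011010000100 walk d0:H3→d1:H1→d2:-→d3:-→d4:-→d5:-→d6:-→d7:-→d8:-→d9:-→d10:-→d11:-→d12:H1→d13:-→d14:- -> H1
  lookup 180.25.224.10: bits 10110100000110011110 walk d0:H3→d1:-→d2:-→d3:-→d4:-→d5:-→d6:-→d7:-→d8:-→d9:-→d10:-→d11:-→d12:-→d13:-→d14:-→d15:-→d16:H3→d17:H6→d18:-→d19:-→d20:H4 -> H4

== LOOKUPS ==
["H0","H1","H0","H6","H1","H4"]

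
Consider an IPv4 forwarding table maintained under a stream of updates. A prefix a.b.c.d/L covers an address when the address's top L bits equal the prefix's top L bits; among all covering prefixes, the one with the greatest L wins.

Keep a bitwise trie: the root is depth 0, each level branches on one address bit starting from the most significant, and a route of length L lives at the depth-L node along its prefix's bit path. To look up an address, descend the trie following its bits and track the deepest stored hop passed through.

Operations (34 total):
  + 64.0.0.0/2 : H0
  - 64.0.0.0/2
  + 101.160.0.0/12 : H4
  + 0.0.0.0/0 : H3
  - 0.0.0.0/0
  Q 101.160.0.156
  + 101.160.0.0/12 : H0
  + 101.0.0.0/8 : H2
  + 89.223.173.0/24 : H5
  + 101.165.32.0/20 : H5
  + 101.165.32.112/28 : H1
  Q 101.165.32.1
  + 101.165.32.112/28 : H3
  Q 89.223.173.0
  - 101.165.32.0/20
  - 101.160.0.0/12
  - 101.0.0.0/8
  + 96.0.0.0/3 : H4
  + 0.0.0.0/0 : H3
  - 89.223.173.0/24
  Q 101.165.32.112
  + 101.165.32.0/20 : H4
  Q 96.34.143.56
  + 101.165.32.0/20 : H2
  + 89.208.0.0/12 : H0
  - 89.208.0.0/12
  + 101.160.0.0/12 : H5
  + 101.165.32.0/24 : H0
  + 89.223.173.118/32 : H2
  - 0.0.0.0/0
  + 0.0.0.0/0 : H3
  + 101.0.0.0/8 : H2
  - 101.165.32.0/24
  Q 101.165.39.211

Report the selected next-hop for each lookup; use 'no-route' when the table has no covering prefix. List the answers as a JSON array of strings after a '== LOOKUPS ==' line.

Process each operation:
  add 64.0.0.0/2 -> H0 at depth 2
  - 64.0.0.0/2 clear@2
  add 101.160.0.0/12 -> H4 at depth 12
  add 0.0.0.0/0 -> H3 at depth 0
  - 0.0.0.0/0 clear@0
  ? 101.160.0.156  path d0:-→d1:-→d2:-→d3:-→d4:-→d5:-→d6:-→d7:-→d8:-→d9:-→d10:-→d11:-→d12:H4  best=H4
  add 101.160.0.0/12 -> H0 at depth 12
  add 101.0.0.0/8 -> H2 at depth 8
  add 89.223.173.0/24 -> H5 at depth 24
  add 101.165.32.0/20 -> H5 at depth 20
  add 101.165.32.112/28 -> H1 at depth 28
  ? 101.165.32.1  path d0:-→d1:-→d2:-→d3:-→d4:-→d5:-→d6:-→d7:-→d8:H2→d9:-→d10:-→d11:-→d12:H0→d13:-→d14:-→d15:-→d16:-→d17:-→d18:-→d19:-→d20:H5→d21:-→d22:-→d23:-→d24:-→d25:-  best=H5
  add 101.165.32.112/28 -> H3 at depth 28
  ? 89.223.173.0  path d0:-→d1:-→d2:-→d3:-→d4:-→d5:-→d6:-→d7:-→d8:-→d9:-→d10:-→d11:-→d12:-→d13:-→d14:-→d15:-→d16:-→d17:-→d18:-→d19:-→d20:-→d21:-→d22:-→d23:-→d24:H5  best=H5
  - 101.165.32.0/20 clear@20
  - 101.160.0.0/12 clear@12
  - 101.0.0.0/8 clear@8
  add 96.0.0.0/3 -> H4 at depth 3
  add 0.0.0.0/0 -> H3 at depth 0
  - 89.223.173.0/24 clear@24
  ? 101.165.32.112  path d0:H3→d1:-→d2:-→d3:H4→d4:-→d5:-→d6:-→d7:-→d8:-→d9:-→d10:-→d11:-→d12:-→d13:-→d14:-→d15:-→d16:-→d17:-→d18:-→d19:-→d20:-→d21:-→d22:-→d23:-→d24:-→d25:-→d26:-→d27:-→d28:H3  best=H3
  add 101.165.32.0/20 -> H4 at depth 20
  ? 96.34.143.56  path d0:H3→d1:-→d2:-→d3:H4→d4:-→d5:-  best=H4
  add 101.165.32.0/20 -> H2 at depth 20
  add 89.208.0.0/12 -> H0 at depth 12
  - 89.208.0.0/12 clear@12
  add 101.160.0.0/12 -> H5 at depth 12
  add 101.165.32.0/24 -> H0 at depth 24
  add 89.223.173.118/32 -> H2 at depth 32
  - 0.0.0.0/0 clear@0
  add 0.0.0.0/0 -> H3 at depth 0
  add 101.0.0.0/8 -> H2 at depth 8
  - 101.165.32.0/24 clear@24
  ? 101.165.39.211  path d0:H3→d1:-→d2:-→d3:H4→d4:-→d5:-→d6:-→d7:-→d8:H2→d9:-→d10:-→d11:-→d12:H5→d13:-→d14:-→d15:-→d16:-→d17:-→d18:-→d19:-→d20:H2→d21:-  best=H2

== LOOKUPS ==
["H4","H5","H5","H3","H4","H2"]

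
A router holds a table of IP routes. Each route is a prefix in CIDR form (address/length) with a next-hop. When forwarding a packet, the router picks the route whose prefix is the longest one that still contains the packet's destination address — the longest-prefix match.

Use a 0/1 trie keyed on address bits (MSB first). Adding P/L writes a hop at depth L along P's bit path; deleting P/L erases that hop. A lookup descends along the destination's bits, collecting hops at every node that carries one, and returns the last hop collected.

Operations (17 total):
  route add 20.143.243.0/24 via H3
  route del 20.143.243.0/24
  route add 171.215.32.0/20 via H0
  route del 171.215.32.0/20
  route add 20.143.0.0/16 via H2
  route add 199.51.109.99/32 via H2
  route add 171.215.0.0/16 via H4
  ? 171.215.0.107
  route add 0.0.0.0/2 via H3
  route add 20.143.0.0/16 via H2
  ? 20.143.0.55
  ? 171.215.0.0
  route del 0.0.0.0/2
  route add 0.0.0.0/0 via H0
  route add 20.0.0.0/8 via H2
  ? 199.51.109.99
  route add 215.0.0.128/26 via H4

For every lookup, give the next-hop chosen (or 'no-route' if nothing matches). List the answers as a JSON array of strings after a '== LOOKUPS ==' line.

Trace:
  + 20.143.243.0/24 (H3) depth=24
  del 20.143.243.0/24 (clear depth 24)
  + 171.215.32.0/20 (H0) depth=20
  del 171.215.32.0/20 (clear depth 20)
  + 20.143.0.0/16 (H2) depth=16
  + 199.51.109.99/32 (H2) depth=32
  + 171.215.0.0/16 (H4) depth=16
  ? 171.215.0.107  path d0:-→d1:-→d2:-→d3:-→d4:-→d5:-→d6:-→d7:-→d8:-→d9:-→d10:-→d11:-→d12:-→d13:-→d14:-→d15:-→d16:H4→d17:-→d18:-  best=H4
  + 0.0.0.0/2 (H3) depth=2
  + 20.143.0.0/16 (H2) depth=16
  ? 20.143.0.55  path d0:-→d1:-→d2:H3→d3:-→d4:-→d5:-→d6:-→d7:-→d8:-→d9:-→d10:-→d11:-→d12:-→d13:-→d14:-→d15:-→d16:H2  best=H2
  ? 171.215.0.0  path d0:-→d1:-→d2:-→d3:-→d4:-→d5:-→d6:-→d7:-→d8:-→d9:-→d10:-→d11:-→d12:-→d13:-→d14:-→d15:-→d16:H4→d17:-→d18:-  best=H4
  del 0.0.0.0/2 (clear depth 2)
  + 0.0.0.0/0 (H0) depth=0
  + 20.0.0.0/8 (H2) depth=8
  ? 199.51.109.99  path d0:H0→d1:-→d2:-→d3:-→d4:-→d5:-→d6:-→d7:-→d8:-→d9:-→d10:-→d11:-→d12:-→d13:-→d14:-→d15:-→d16:-→d17:-→d18:-→d19:-→d20:-→d21:-→d22:-→d23:-→d24:-→d25:-→d26:-→d27:-→d28:-→d29:-→d30:-→d31:-→d32:H2  best=H2
  + 215.0.0.128/26 (H4) depth=26

== LOOKUPS ==
["H4","H2","H4","H2"]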